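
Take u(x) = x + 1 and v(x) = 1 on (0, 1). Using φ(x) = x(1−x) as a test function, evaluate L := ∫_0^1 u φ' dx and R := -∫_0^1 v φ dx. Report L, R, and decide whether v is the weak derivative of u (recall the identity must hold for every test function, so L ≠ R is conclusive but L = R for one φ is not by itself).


LHS = -1/6, RHS = -1/6. Yes, v = u' weakly.

u(x) = x + 1, classical derivative u'(x) = 1.
φ(x) = x(1−x), so φ'(x) = 1 - 2*x.
Note φ(0) = φ(1) = 0, so the boundary term u·φ vanishes.
LHS = ∫_0^1 u(x) φ'(x) dx = ∫_0^1 (-2*x^2 - x + 1) dx. Term by term:
  ∫_0^1 -2*x^2 dx = -2/3;  ∫_0^1 -x dx = -1/2;  ∫_0^1 1 dx = 1.
Sum: -2/3 − 1/2 + 1 = -1/6.
So LHS = -1/6.
∫_0^1 v(x) φ(x) dx = ∫_0^1 (-x^2 + x) dx. Term by term:
  ∫_0^1 -x^2 dx = -1/3;  ∫_0^1 x dx = 1/2.
Sum: -1/3 + 1/2 = 1/6.
So RHS = -∫_0^1 v(x) φ(x) dx = -1/6.
LHS = RHS, so the identity holds for this test φ.
Moreover u is smooth here and v(x) = u'(x) = 1 pointwise, so the identity holds for every test function. Hence v is the weak derivative of u.


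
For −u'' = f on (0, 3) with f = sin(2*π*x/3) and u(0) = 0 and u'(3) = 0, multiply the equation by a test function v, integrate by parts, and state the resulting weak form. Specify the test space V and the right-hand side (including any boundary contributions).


V = {v ∈ H^1(0, 3) : v(0) = 0} (test functions vanish at x = 0 where u is specified); weak form: ∫_0^3 u'v' dx = ∫_0^3 (sin(2*π*x/3)) v dx for all v ∈ V.

Multiply both sides by a test function v and integrate from 0 to 3:
  ∫_0^3 −u''(x) v(x) dx = ∫_0^3 f(x) v(x) dx.
Integrate the LHS by parts once:
  ∫_0^3 −u'' v dx = −[u'(x) v(x)]_0^3 + ∫_0^3 u'(x) v'(x) dx.
Thus ∫_0^3 u'(x) v'(x) dx = ∫_0^3 f(x) v(x) dx + [u'(x) v(x)]_0^3.
Choose V so that boundary terms are either known or forced to vanish.
Mixed BC: u(0) = 0 (Dirichlet) and u'(3) = 0 (Neumann). Define V = {v ∈ H^1(0, 3) : v(0) = 0}. Then [u' v]_0^3 = u'(3)·v(3) − u'(0)·0 = 0.
Weak formulation: find u (satisfying any essential BC) such that ∫_0^3 u'(x) v'(x) dx = ∫_0^3 f v dx for all v ∈ V (Dirichlet at 0 absorbed into V; the Neumann datum at x = 3 is zero, so no boundary term remains).
Substituting f(x) = sin(2*π*x/3), the right-hand side is ∫_0^3 (sin(2*π*x/3)) v dx.


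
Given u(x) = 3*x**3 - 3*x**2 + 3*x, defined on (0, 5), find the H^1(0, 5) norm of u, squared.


||u||_{H^1}^2 = 1471455/14

The H^1 norm (squared) on an interval (0, L) is
  ||u||_{H^1}^2 = ∫_0^L u(x)^2 dx + ∫_0^L u'(x)^2 dx.
Compute u'(x) = 9*x**2 - 6*x + 3.
Then u(x)^2 = 9*x**6 - 18*x**5 + 27*x**4 - 18*x**3 + 9*x**2 and u'(x)^2 = 81*x**4 - 108*x**3 + 90*x**2 - 36*x + 9.
Integrate each monomial from 0 to 5 using ∫_0^5 c·x^n dx = c·5^(n+1)/(n+1):
  ∫_0^5 u(x)^2 dx = ∫_0^5 (9*x^6 - 18*x^5 + 27*x^4 - 18*x^3 + 9*x^2) dx. Term by term:
    ∫_0^5 9*x^6 dx = 703125/7;  ∫_0^5 -18*x^5 dx = -46875;  ∫_0^5 27*x^4 dx = 16875;
    ∫_0^5 -18*x^3 dx = -5625/2;  ∫_0^5 9*x^2 dx = 375.
  Sum: 703125/7 − 46875 + 16875 − 5625/2 + 375 = 952125/14.
  ∫_0^5 u'(x)^2 dx = ∫_0^5 (81*x^4 - 108*x^3 + 90*x^2 - 36*x + 9) dx. Term by term:
    ∫_0^5 81*x^4 dx = 50625;  ∫_0^5 -108*x^3 dx = -16875;  ∫_0^5 90*x^2 dx = 3750;
    ∫_0^5 -36*x dx = -450;  ∫_0^5 9 dx = 45.
  Sum: 50625 − 16875 + 3750 − 450 + 45 = 37095.
Adding: ||u||_{H^1}^2 = 952125/14 + 37095 = 1471455/14.


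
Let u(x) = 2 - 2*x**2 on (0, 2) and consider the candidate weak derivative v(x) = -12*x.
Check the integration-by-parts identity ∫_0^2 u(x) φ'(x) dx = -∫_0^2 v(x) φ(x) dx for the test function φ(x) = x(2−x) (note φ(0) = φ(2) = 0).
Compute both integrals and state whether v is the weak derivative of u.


LHS = 16/3, RHS = 16. No, v is not the weak derivative of u.

u(x) = 2 - 2*x**2, classical derivative u'(x) = -4*x.
φ(x) = x(2−x), so φ'(x) = 2 - 2*x.
Note φ(0) = φ(2) = 0, so the boundary term u·φ vanishes.
LHS = ∫_0^2 u(x) φ'(x) dx = ∫_0^2 (4*x^3 - 4*x^2 - 4*x + 4) dx. Term by term:
  ∫_0^2 4*x^3 dx = 16;  ∫_0^2 -4*x^2 dx = -32/3;  ∫_0^2 -4*x dx = -8;
  ∫_0^2 4 dx = 8.
Sum: 16 − 32/3 − 8 + 8 = 16/3.
So LHS = 16/3.
∫_0^2 v(x) φ(x) dx = ∫_0^2 (12*x^3 - 24*x^2) dx. Term by term:
  ∫_0^2 12*x^3 dx = 48;  ∫_0^2 -24*x^2 dx = -64.
Sum: 48 − 64 = -16.
So RHS = -∫_0^2 v(x) φ(x) dx = 16.
LHS − RHS = -32/3 ≠ 0, so the identity fails.
(For a valid weak derivative the identity must hold for EVERY test function, in particular this one. The failure shows v is NOT the weak derivative of u.)
Correct weak derivative would be u'(x) = -4*x.


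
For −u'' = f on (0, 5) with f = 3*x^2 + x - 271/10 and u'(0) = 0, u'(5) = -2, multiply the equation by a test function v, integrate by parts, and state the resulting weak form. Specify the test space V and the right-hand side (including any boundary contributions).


V = H^1(0, 5) (v unrestricted at boundary; u is determined up to an additive constant); weak form: ∫_0^5 u'v' dx = ∫_0^5 (3*x^2 + x - 271/10) v dx − 2·v(5) for all v ∈ V.

Multiply both sides by a test function v and integrate from 0 to 5:
  ∫_0^5 −u''(x) v(x) dx = ∫_0^5 f(x) v(x) dx.
Integrate the LHS by parts once:
  ∫_0^5 −u'' v dx = −[u'(x) v(x)]_0^5 + ∫_0^5 u'(x) v'(x) dx.
Thus ∫_0^5 u'(x) v'(x) dx = ∫_0^5 f(x) v(x) dx + [u'(x) v(x)]_0^5.
Choose V so that boundary terms are either known or forced to vanish.
u has inhomogeneous Neumann u'(0) = 0, u'(5) = -2. [u' v]_0^5 = (-2)·v(5) − (0)·v(0) = − 2·v(5). Take V = H^1(0, 5); boundary term becomes part of RHS.
Weak formulation: find u (satisfying any essential BC) such that ∫_0^5 u'(x) v'(x) dx = ∫_0^5 f v dx − 2·v(5) for all v ∈ V (Neumann data are natural BCs: they enter the RHS as boundary terms).
Substituting f(x) = 3*x^2 + x - 271/10, the right-hand side is ∫_0^5 (3*x^2 + x - 271/10) v dx − 2·v(5).
Compatibility check (pure Neumann): taking v ≡ 1 ∈ V gives 0 = ∫_0^5 f dx + (-2) − (0), i.e. ∫_0^5 f dx must equal u'(0) − u'(5) = 2. Indeed ∫_0^5 (3*x^2 + x - 271/10) dx = 2, so the data are compatible. The solution is then unique only up to an additive constant (fix it e.g. by requiring ∫_0^5 u dx = 0).


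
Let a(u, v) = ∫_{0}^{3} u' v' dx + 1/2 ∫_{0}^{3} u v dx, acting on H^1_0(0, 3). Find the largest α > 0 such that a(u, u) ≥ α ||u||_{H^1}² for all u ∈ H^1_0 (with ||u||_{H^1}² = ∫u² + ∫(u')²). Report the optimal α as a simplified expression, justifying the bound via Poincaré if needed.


α = (9/2 + π^2)/(9 + π^2)

Coercivity of a(·,·) on H^1_0(0, 3) means a(u, u) ≥ α ||u||_{H^1}² for every u ∈ H^1_0.
The interval has length L = 3, and Poincaré/coercivity depend only on L. Here a(u, u) = ∫(u')² + (1/2)·∫u².
Here 0 < c = 1/2 < 1. The condition a(u,u) ≥ α||u||_{H^1}² reads (1−α)∫(u')² ≥ (α−c)∫u². Any admissible α is ≤ 1 (rapidly oscillating u have ∫u²/∫(u')² → 0), and α = 1 would force 0 ≥ (1−c)∫u², impossible since c < 1; so 1−α > 0. By the sharp Poincaré inequality on H^1_0 of an interval of length L, ∫(u')² ≥ (π/L)²∫u² with equality for the first sine mode sin(π(x−x₀)/L) (x₀ the left endpoint), so the inequality holds for all u iff (1−α)(π/L)² ≥ α − c, i.e. α ≤ ((π/L)² + c)/((π/L)² + 1) = (1 + c(L/π)²)/(1 + (L/π)²). With (π/L)² = π^2/9 and c = 1/2, the largest admissible constant is α = ((π/L)² + c)/((π/L)² + 1).
Simplifying, α = (9/2 + π^2)/(9 + π^2).


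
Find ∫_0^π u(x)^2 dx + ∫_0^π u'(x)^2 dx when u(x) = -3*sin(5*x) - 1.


||u||_{H^1(0,π)}^2 = 12/5 + 118*π

u'(x) = -15*cos(5*x).
Expand u² and (u')² and integrate term by term on (0, π), using: for integers n ≥ 1, ∫_0^π sin²(nx) dx = ∫_0^π cos²(nx) dx = π/2; for n ≠ n', ∫_0^π sin(nx)sin(n'x) dx = ∫_0^π cos(nx)cos(n'x) dx = 0; and by product-to-sum, ∫_0^π sin(nx)cos(n'x) dx = ½∫_0^π [sin((n+n')x) + sin((n−n')x)] dx, which is 0 when n+n' is even and 2n/(n²−n'²) when n+n' is odd (it need not vanish on (0, π)). For the constant mode: ∫_0^π 1 dx = π, ∫_0^π cos(nx) dx = 0, ∫_0^π sin(nx) dx = (1−(−1)^n)/n.
  u² squared terms: (-1)²·∫1 dx = 1·π = π;  (-3)²·∫sin(5x)² dx = 9·π/2 = 9*π/2.
  u² cross terms: 2·(-1)·(-3)·∫1·sin(5x) dx = 6·(2/5) = 12/5.
  So ∫_0^π u² dx = π + 9*π/2 + 12/5 = 12/5 + 11*π/2.
  (u')² squared terms: (-15)²·∫cos(5x)² dx = 225·π/2 = 225*π/2.
  So ∫_0^π (u')² dx = 225*π/2.
||u||_{H^1}^2 = (12/5 + 11*π/2) + (225*π/2) = 12/5 + 118*π.


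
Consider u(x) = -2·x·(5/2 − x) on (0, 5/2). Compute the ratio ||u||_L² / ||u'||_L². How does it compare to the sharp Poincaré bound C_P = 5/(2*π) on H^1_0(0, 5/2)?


||u||_L² / ||u'||_L² = sqrt(10)/4 < C_P = 5/(2*π).

u(x) = -2·x·(5/2 − x), so u'(x) = 4*x - 5.
u(x) = -2·x·(5/2 − x) vanishes at x = 0 and x = 5/2, so u ∈ H^1_0(0, 5/2). Differentiate via the product rule and integrate the resulting polynomials term by term.
  ∫_0^5/2 u² dx = ∫_0^5/2 (4*x^4 - 20*x^3 + 25*x^2) dx. Term by term:
    ∫_0^5/2 4*x^4 dx = 625/8;  ∫_0^5/2 -20*x^3 dx = -3125/16;  ∫_0^5/2 25*x^2 dx = 3125/24.
  Sum: 625/8 − 3125/16 + 3125/24 = 625/48.
  ∫_0^5/2 (u')² dx = ∫_0^5/2 (16*x^2 - 40*x + 25) dx. Term by term:
    ∫_0^5/2 16*x^2 dx = 250/3;  ∫_0^5/2 -40*x dx = -125;  ∫_0^5/2 25 dx = 125/2.
  Sum: 250/3 − 125 + 125/2 = 125/6.
∫_0^5/2 u² dx = 625/48, so ||u||_L² = 25*sqrt(3)/12.
∫_0^5/2 (u')² dx = 125/6, so ||u'||_L² = 5*sqrt(30)/6.
Ratio ||u||_L² / ||u'||_L² = sqrt(10)/4.
Sharp Poincaré constant on H^1_0(0, 5/2) is C_P = L/π = 5/(2*π), achieved by sin(2*π/5·x).
A polynomial bump cannot attain the sharp Poincaré constant (only the first sine eigenfunction does), so the ratio is strictly less than C_P, consistent with ||u||_L² ≤ C_P ||u'||_L².


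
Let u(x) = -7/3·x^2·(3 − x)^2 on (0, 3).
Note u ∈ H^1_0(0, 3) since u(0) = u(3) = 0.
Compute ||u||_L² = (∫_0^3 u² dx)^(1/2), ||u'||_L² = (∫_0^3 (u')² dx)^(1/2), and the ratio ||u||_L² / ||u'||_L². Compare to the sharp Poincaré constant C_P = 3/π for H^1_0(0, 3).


||u||_L² / ||u'||_L² = sqrt(3)/2 < C_P = 3/π.

u(x) = -7/3·x^2·(3 − x)^2, so u'(x) = 14*x*(x*(3 - x) - (x - 3)^2)/3.
u(x) = -7/3·x^2·(3 − x)^2 vanishes at x = 0 and x = 3, so u ∈ H^1_0(0, 3). Differentiate via the product rule and integrate the resulting polynomials term by term.
  ∫_0^3 u² dx = ∫_0^3 (49*x^8/9 - 196*x^7/3 + 294*x^6 - 588*x^5 + 441*x^4) dx. Term by term:
    ∫_0^3 49*x^8/9 dx = 11907;  ∫_0^3 -196*x^7/3 dx = -107163/2;  ∫_0^3 294*x^6 dx = 91854;
    ∫_0^3 -588*x^5 dx = -71442;  ∫_0^3 441*x^4 dx = 107163/5.
  Sum: 11907 − 107163/2 + 91854 − 71442 + 107163/5 = 1701/10.
  ∫_0^3 (u')² dx = ∫_0^3 (784*x^6/9 - 784*x^5 + 2548*x^4 - 3528*x^3 + 1764*x^2) dx. Term by term:
    ∫_0^3 784*x^6/9 dx = 27216;  ∫_0^3 -784*x^5 dx = -95256;  ∫_0^3 2548*x^4 dx = 619164/5;
    ∫_0^3 -3528*x^3 dx = -71442;  ∫_0^3 1764*x^2 dx = 15876.
  Sum: 27216 − 95256 + 619164/5 − 71442 + 15876 = 1134/5.
∫_0^3 u² dx = 1701/10, so ||u||_L² = 9*sqrt(210)/10.
∫_0^3 (u')² dx = 1134/5, so ||u'||_L² = 9*sqrt(70)/5.
Ratio ||u||_L² / ||u'||_L² = sqrt(3)/2.
Sharp Poincaré constant on H^1_0(0, 3) is C_P = L/π = 3/π, achieved by sin(π/3·x).
A polynomial bump cannot attain the sharp Poincaré constant (only the first sine eigenfunction does), so the ratio is strictly less than C_P, consistent with ||u||_L² ≤ C_P ||u'||_L².


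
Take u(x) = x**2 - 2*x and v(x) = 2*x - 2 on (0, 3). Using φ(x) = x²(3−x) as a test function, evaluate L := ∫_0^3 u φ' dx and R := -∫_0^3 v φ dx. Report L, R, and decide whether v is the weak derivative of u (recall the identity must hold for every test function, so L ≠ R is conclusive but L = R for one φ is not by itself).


LHS = -54/5, RHS = -54/5. Yes, v = u' weakly.

u(x) = x**2 - 2*x, classical derivative u'(x) = 2*x - 2.
φ(x) = x²(3−x), so φ'(x) = 3*x*(2 - x).
Note φ(0) = φ(3) = 0, so the boundary term u·φ vanishes.
LHS = ∫_0^3 u(x) φ'(x) dx = ∫_0^3 (-3*x^4 + 12*x^3 - 12*x^2) dx. Term by term:
  ∫_0^3 -3*x^4 dx = -729/5;  ∫_0^3 12*x^3 dx = 243;  ∫_0^3 -12*x^2 dx = -108.
Sum: -729/5 + 243 − 108 = -54/5.
So LHS = -54/5.
∫_0^3 v(x) φ(x) dx = ∫_0^3 (-2*x^4 + 8*x^3 - 6*x^2) dx. Term by term:
  ∫_0^3 -2*x^4 dx = -486/5;  ∫_0^3 8*x^3 dx = 162;  ∫_0^3 -6*x^2 dx = -54.
Sum: -486/5 + 162 − 54 = 54/5.
So RHS = -∫_0^3 v(x) φ(x) dx = -54/5.
LHS = RHS, so the identity holds for this test φ.
Moreover u is smooth here and v(x) = u'(x) = 2*x - 2 pointwise, so the identity holds for every test function. Hence v is the weak derivative of u.


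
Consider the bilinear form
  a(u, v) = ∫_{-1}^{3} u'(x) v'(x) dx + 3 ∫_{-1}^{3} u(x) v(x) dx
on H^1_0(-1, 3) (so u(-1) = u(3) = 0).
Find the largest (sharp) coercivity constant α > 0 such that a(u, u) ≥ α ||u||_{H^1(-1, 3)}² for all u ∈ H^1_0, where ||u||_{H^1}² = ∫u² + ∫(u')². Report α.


α = 1

Coercivity of a(·,·) on H^1_0(-1, 3) means a(u, u) ≥ α ||u||_{H^1}² for every u ∈ H^1_0.
The interval has length L = 4, and Poincaré/coercivity depend only on L. Here a(u, u) = ∫(u')² + (3)·∫u².
Here c = 3 ≥ 1, so a(u,u) = ∫(u')² + c∫u² ≥ ∫(u')² + ∫u² = ||u||_{H^1}², i.e. α = 1 works. No larger α is possible: a(u,u) ≥ α||u||_{H^1}² means (1−α)∫(u')² ≥ (α−c)∫u², and for the modes u_n = sin(nπ(x−x₀)/L) (x₀ the left endpoint) one has ∫u_n²/∫(u_n')² = (L/(nπ))² → 0, so a(u_n,u_n)/||u_n||_{H^1}² → 1. Hence the optimal constant is α = 1.
Therefore α = 1.


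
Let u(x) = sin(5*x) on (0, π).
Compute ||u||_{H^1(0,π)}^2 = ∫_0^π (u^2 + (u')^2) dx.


||u||_{H^1(0,π)}^2 = 13*π

u'(x) = 5*cos(5*x).
Expand u² and (u')² and integrate term by term on (0, π), using: for integers n ≥ 1, ∫_0^π sin²(nx) dx = ∫_0^π cos²(nx) dx = π/2; for n ≠ n', ∫_0^π sin(nx)sin(n'x) dx = ∫_0^π cos(nx)cos(n'x) dx = 0; and by product-to-sum, ∫_0^π sin(nx)cos(n'x) dx = ½∫_0^π [sin((n+n')x) + sin((n−n')x)] dx, which is 0 when n+n' is even and 2n/(n²−n'²) when n+n' is odd (it need not vanish on (0, π)).
  u² squared terms: (1)²·∫sin(5x)² dx = 1·π/2 = π/2.
  So ∫_0^π u² dx = π/2.
  (u')² squared terms: (5)²·∫cos(5x)² dx = 25·π/2 = 25*π/2.
  So ∫_0^π (u')² dx = 25*π/2.
||u||_{H^1}^2 = (π/2) + (25*π/2) = 13*π.


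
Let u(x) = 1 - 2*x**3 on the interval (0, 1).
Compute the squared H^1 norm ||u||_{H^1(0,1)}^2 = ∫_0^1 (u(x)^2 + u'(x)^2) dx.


||u||_{H^1}^2 = 272/35

The H^1 norm (squared) on an interval (0, L) is
  ||u||_{H^1}^2 = ∫_0^L u(x)^2 dx + ∫_0^L u'(x)^2 dx.
Compute u'(x) = -6*x**2.
Then u(x)^2 = 4*x**6 - 4*x**3 + 1 and u'(x)^2 = 36*x**4.
Integrate each monomial from 0 to 1 using ∫_0^1 c·x^n dx = c·1^(n+1)/(n+1):
  ∫_0^1 u(x)^2 dx = ∫_0^1 (4*x^6 - 4*x^3 + 1) dx. Term by term:
    ∫_0^1 4*x^6 dx = 4/7;  ∫_0^1 -4*x^3 dx = -1;  ∫_0^1 1 dx = 1.
  Sum: 4/7 − 1 + 1 = 4/7.
  ∫_0^1 u'(x)^2 dx = ∫_0^1 (36*x^4) dx. Term by term:
    ∫_0^1 36*x^4 dx = 36/5.
Adding: ||u||_{H^1}^2 = 4/7 + 36/5 = 272/35.


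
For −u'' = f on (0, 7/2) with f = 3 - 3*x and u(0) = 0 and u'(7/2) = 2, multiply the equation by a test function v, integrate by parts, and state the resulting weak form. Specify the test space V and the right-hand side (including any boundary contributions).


V = {v ∈ H^1(0, 7/2) : v(0) = 0} (test functions vanish at x = 0 where u is specified); weak form: ∫_0^7/2 u'v' dx = ∫_0^7/2 (3 - 3*x) v dx + 2·v(7/2) for all v ∈ V.

Multiply both sides by a test function v and integrate from 0 to 7/2:
  ∫_0^7/2 −u''(x) v(x) dx = ∫_0^7/2 f(x) v(x) dx.
Integrate the LHS by parts once:
  ∫_0^7/2 −u'' v dx = −[u'(x) v(x)]_0^7/2 + ∫_0^7/2 u'(x) v'(x) dx.
Thus ∫_0^7/2 u'(x) v'(x) dx = ∫_0^7/2 f(x) v(x) dx + [u'(x) v(x)]_0^7/2.
Choose V so that boundary terms are either known or forced to vanish.
Mixed BC: u(0) = 0 (Dirichlet) and u'(7/2) = 2 (Neumann). Define V = {v ∈ H^1(0, 7/2) : v(0) = 0}. Then [u' v]_0^7/2 = u'(7/2)·v(7/2) − u'(0)·0 = 2·v(7/2).
Weak formulation: find u (satisfying any essential BC) such that ∫_0^7/2 u'(x) v'(x) dx = ∫_0^7/2 f v dx + 2·v(7/2) for all v ∈ V (Dirichlet at 0 absorbed into V; Neumann datum at x = 7/2 contributes the boundary term).
Substituting f(x) = 3 - 3*x, the right-hand side is ∫_0^7/2 (3 - 3*x) v dx + 2·v(7/2).


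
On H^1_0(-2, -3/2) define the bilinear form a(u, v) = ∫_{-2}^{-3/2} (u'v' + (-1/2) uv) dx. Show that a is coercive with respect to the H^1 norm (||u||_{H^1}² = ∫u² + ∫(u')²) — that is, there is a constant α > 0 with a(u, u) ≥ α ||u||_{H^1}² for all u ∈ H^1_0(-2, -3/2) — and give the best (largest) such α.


α = (-1 + 8*π^2)/(2*(1 + 4*π^2))

Coercivity of a(·,·) on H^1_0(-2, -3/2) means a(u, u) ≥ α ||u||_{H^1}² for every u ∈ H^1_0.
The interval has length L = 1/2, and Poincaré/coercivity depend only on L. Here a(u, u) = ∫(u')² + (-1/2)·∫u².
Here c = -1/2 < 0 with |c| < (π/L)² = 4*π^2, so coercivity still holds. The condition a(u,u) ≥ α||u||_{H^1}² reads (1−α)∫(u')² ≥ (α−c)∫u². Any admissible α is ≤ 1 (rapidly oscillating u have ∫u²/∫(u')² → 0), and α = 1 would force 0 ≥ (1−c)∫u², impossible since c < 1; so 1−α > 0. By the sharp Poincaré inequality on H^1_0 of an interval of length L, ∫(u')² ≥ (π/L)²∫u² with equality for the first sine mode sin(π(x−x₀)/L) (x₀ the left endpoint), so the inequality holds for all u iff (1−α)(π/L)² ≥ α − c, i.e. α ≤ ((π/L)² + c)/((π/L)² + 1) = (1 + c(L/π)²)/(1 + (L/π)²). (Direct route, valid since c ≤ 0: Poincaré gives c∫u² ≥ c(L/π)²∫(u')², so a(u,u) ≥ (1 + c(L/π)²)∫(u')², while ||u||_{H^1}² ≤ (1 + (L/π)²)∫(u')²; dividing yields the same α.) With (π/L)² = 4*π^2 and c = -1/2, the largest admissible constant is α = ((π/L)² + c)/((π/L)² + 1).
Simplifying, α = (-1 + 8*π^2)/(2*(1 + 4*π^2)).


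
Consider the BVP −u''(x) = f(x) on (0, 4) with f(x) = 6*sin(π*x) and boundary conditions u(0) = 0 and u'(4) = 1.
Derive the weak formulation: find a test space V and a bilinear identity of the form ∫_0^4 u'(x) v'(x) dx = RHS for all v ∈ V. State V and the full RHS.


V = {v ∈ H^1(0, 4) : v(0) = 0} (test functions vanish at x = 0 where u is specified); weak form: ∫_0^4 u'v' dx = ∫_0^4 (6*sin(π*x)) v dx + v(4) for all v ∈ V.

Multiply both sides by a test function v and integrate from 0 to 4:
  ∫_0^4 −u''(x) v(x) dx = ∫_0^4 f(x) v(x) dx.
Integrate the LHS by parts once:
  ∫_0^4 −u'' v dx = −[u'(x) v(x)]_0^4 + ∫_0^4 u'(x) v'(x) dx.
Thus ∫_0^4 u'(x) v'(x) dx = ∫_0^4 f(x) v(x) dx + [u'(x) v(x)]_0^4.
Choose V so that boundary terms are either known or forced to vanish.
Mixed BC: u(0) = 0 (Dirichlet) and u'(4) = 1 (Neumann). Define V = {v ∈ H^1(0, 4) : v(0) = 0}. Then [u' v]_0^4 = u'(4)·v(4) − u'(0)·0 = v(4).
Weak formulation: find u (satisfying any essential BC) such that ∫_0^4 u'(x) v'(x) dx = ∫_0^4 f v dx + v(4) for all v ∈ V (Dirichlet at 0 absorbed into V; Neumann datum at x = 4 contributes the boundary term).
Substituting f(x) = 6*sin(π*x), the right-hand side is ∫_0^4 (6*sin(π*x)) v dx + v(4).


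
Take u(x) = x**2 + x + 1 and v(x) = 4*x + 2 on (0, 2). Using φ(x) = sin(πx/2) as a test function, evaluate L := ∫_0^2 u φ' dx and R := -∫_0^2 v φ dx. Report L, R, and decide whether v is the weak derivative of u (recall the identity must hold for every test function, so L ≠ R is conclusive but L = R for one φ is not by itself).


LHS = -12/π, RHS = -24/π. No, v is not the weak derivative of u.

u(x) = x**2 + x + 1, classical derivative u'(x) = 2*x + 1.
φ(x) = sin(πx/2), so φ'(x) = π*cos(π*x/2)/2.
Note φ(0) = φ(2) = 0, so the boundary term u·φ vanishes.
LHS = ∫_0^2 u(x) φ'(x) dx = ∫_0^2 (π*x^2*cos(π*x/2)/2 + π*x*cos(π*x/2)/2 + π*cos(π*x/2)/2) dx. Term by term:
  ∫_0^2 π*cos(π*x/2)/2 dx = 0;  ∫_0^2 π*x*cos(π*x/2)/2 dx = -4/π;  ∫_0^2 π*x^2*cos(π*x/2)/2 dx = -8/π.
Sum: 0 − 4/π − 8/π = -12/π.
So LHS = -12/π.
∫_0^2 v(x) φ(x) dx = ∫_0^2 (4*x*sin(π*x/2) + 2*sin(π*x/2)) dx. Term by term:
  ∫_0^2 2*sin(π*x/2) dx = 8/π;  ∫_0^2 4*x*sin(π*x/2) dx = 16/π.
Sum: 8/π + 16/π = 24/π.
So RHS = -∫_0^2 v(x) φ(x) dx = -24/π.
LHS − RHS = 12/π ≠ 0, so the identity fails.
(For a valid weak derivative the identity must hold for EVERY test function, in particular this one. The failure shows v is NOT the weak derivative of u.)
Correct weak derivative would be u'(x) = 2*x + 1.


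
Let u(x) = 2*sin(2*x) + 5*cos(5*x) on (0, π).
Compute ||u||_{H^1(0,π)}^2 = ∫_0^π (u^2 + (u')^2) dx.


||u||_{H^1(0,π)}^2 = -2080/21 + 335*π

u'(x) = -25*sin(5*x) + 4*cos(2*x).
Expand u² and (u')² and integrate term by term on (0, π), using: for integers n ≥ 1, ∫_0^π sin²(nx) dx = ∫_0^π cos²(nx) dx = π/2; for n ≠ n', ∫_0^π sin(nx)sin(n'x) dx = ∫_0^π cos(nx)cos(n'x) dx = 0; and by product-to-sum, ∫_0^π sin(nx)cos(n'x) dx = ½∫_0^π [sin((n+n')x) + sin((n−n')x)] dx, which is 0 when n+n' is even and 2n/(n²−n'²) when n+n' is odd (it need not vanish on (0, π)).
  u² squared terms: (2)²·∫sin(2x)² dx = 4·π/2 = 2*π;  (5)²·∫cos(5x)² dx = 25·π/2 = 25*π/2.
  u² cross terms: 2·(2)·(5)·∫sin(2x)·cos(5x) dx = 20·(-4/21) = -80/21.
  So ∫_0^π u² dx = 2*π + 25*π/2 − 80/21 = -80/21 + 29*π/2.
  (u')² squared terms: (-25)²·∫sin(5x)² dx = 625·π/2 = 625*π/2;  (4)²·∫cos(2x)² dx = 16·π/2 = 8*π.
  (u')² cross terms: 2·(-25)·(4)·∫sin(5x)·cos(2x) dx = -200·(10/21) = -2000/21.
  So ∫_0^π (u')² dx = 625*π/2 + 8*π − 2000/21 = -2000/21 + 641*π/2.
||u||_{H^1}^2 = (-80/21 + 29*π/2) + (-2000/21 + 641*π/2) = -2080/21 + 335*π.


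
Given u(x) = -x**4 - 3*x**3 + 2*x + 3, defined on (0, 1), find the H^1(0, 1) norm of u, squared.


||u||_{H^1}^2 = 35531/1260

The H^1 norm (squared) on an interval (0, L) is
  ||u||_{H^1}^2 = ∫_0^L u(x)^2 dx + ∫_0^L u'(x)^2 dx.
Compute u'(x) = -4*x**3 - 9*x**2 + 2.
Then u(x)^2 = x**8 + 6*x**7 + 9*x**6 - 4*x**5 - 18*x**4 - 18*x**3 + 4*x**2 + 12*x + 9 and u'(x)^2 = 16*x**6 + 72*x**5 + 81*x**4 - 16*x**3 - 36*x**2 + 4.
Integrate each monomial from 0 to 1 using ∫_0^1 c·x^n dx = c·1^(n+1)/(n+1):
  ∫_0^1 u(x)^2 dx = ∫_0^1 (x^8 + 6*x^7 + 9*x^6 - 4*x^5 - 18*x^4 - 18*x^3 + 4*x^2 + 12*x + 9) dx. Term by term:
    ∫_0^1 x^8 dx = 1/9;  ∫_0^1 6*x^7 dx = 3/4;  ∫_0^1 9*x^6 dx = 9/7;
    ∫_0^1 -4*x^5 dx = -2/3;  ∫_0^1 -18*x^4 dx = -18/5;  ∫_0^1 -18*x^3 dx = -9/2;
    ∫_0^1 4*x^2 dx = 4/3;  ∫_0^1 12*x dx = 6;  ∫_0^1 9 dx = 9.
  Sum: 1/9 + 3/4 + 9/7 − 2/3 − 18/5 − 9/2 + 4/3 + 6 + 9 = 12239/1260.
  ∫_0^1 u'(x)^2 dx = ∫_0^1 (16*x^6 + 72*x^5 + 81*x^4 - 16*x^3 - 36*x^2 + 4) dx. Term by term:
    ∫_0^1 16*x^6 dx = 16/7;  ∫_0^1 72*x^5 dx = 12;  ∫_0^1 81*x^4 dx = 81/5;
    ∫_0^1 -16*x^3 dx = -4;  ∫_0^1 -36*x^2 dx = -12;  ∫_0^1 4 dx = 4.
  Sum: 16/7 + 12 + 81/5 − 4 − 12 + 4 = 647/35.
Adding: ||u||_{H^1}^2 = 12239/1260 + 647/35 = 35531/1260.


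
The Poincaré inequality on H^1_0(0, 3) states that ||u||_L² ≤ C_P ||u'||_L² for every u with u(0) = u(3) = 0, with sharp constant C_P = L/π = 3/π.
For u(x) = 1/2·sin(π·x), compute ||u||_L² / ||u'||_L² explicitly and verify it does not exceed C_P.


||u||_L² / ||u'||_L² = 1/π < C_P = 3/π.

u(x) = 1/2·sin(π·x), so u'(x) = π*cos(π*x)/2.
Writing u(x) = A·sin(kπx/L) with A = 1/2 and k = 3, use ∫_0^L sin²(kπx/L) dx = L/2 and ∫_0^L cos²(kπx/L) dx = L/2.
u² = 1/4·sin²(π·x) and (u')² = π^2/4·cos²(π·x), and each of sin², cos² integrates to L/2 = 3/2 over (0, 3).
∫_0^3 u² dx = 3/8, so ||u||_L² = sqrt(6)/4.
∫_0^3 (u')² dx = 3*π^2/8, so ||u'||_L² = sqrt(6)*π/4.
Ratio ||u||_L² / ||u'||_L² = 1/π.
Sharp Poincaré constant on H^1_0(0, 3) is C_P = L/π = 3/π, achieved by sin(π/3·x).
This is the k = 3 harmonic; the ratio L/(kπ) is strictly less than C_P = L/π, consistent with the sharp inequality ||u||_L² ≤ C_P ||u'||_L².


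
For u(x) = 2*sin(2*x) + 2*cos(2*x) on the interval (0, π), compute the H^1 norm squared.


||u||_{H^1(0,π)}^2 = 20*π

u'(x) = -4*sin(2*x) + 4*cos(2*x).
Expand u² and (u')² and integrate term by term on (0, π), using: for integers n ≥ 1, ∫_0^π sin²(nx) dx = ∫_0^π cos²(nx) dx = π/2; for n ≠ n', ∫_0^π sin(nx)sin(n'x) dx = ∫_0^π cos(nx)cos(n'x) dx = 0; and by product-to-sum, ∫_0^π sin(nx)cos(n'x) dx = ½∫_0^π [sin((n+n')x) + sin((n−n')x)] dx, which is 0 when n+n' is even and 2n/(n²−n'²) when n+n' is odd (it need not vanish on (0, π)).
  u² squared terms: (2)²·∫cos(2x)² dx = 4·π/2 = 2*π;  (2)²·∫sin(2x)² dx = 4·π/2 = 2*π.
  u² cross terms: 2·(2)·(2)·∫cos(2x)·sin(2x) dx = 8·(0) = 0.
  So ∫_0^π u² dx = 2*π + 2*π + 0 = 4*π.
  (u')² squared terms: (-4)²·∫sin(2x)² dx = 16·π/2 = 8*π;  (4)²·∫cos(2x)² dx = 16·π/2 = 8*π.
  (u')² cross terms: 2·(-4)·(4)·∫sin(2x)·cos(2x) dx = -32·(0) = 0.
  So ∫_0^π (u')² dx = 8*π + 8*π + 0 = 16*π.
||u||_{H^1}^2 = (4*π) + (16*π) = 20*π.


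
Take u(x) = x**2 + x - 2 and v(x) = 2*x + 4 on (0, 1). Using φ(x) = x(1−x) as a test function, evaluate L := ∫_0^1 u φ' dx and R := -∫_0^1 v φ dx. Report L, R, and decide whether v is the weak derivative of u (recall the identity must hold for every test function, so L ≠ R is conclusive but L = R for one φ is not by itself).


LHS = -1/3, RHS = -5/6. No, v is not the weak derivative of u.

u(x) = x**2 + x - 2, classical derivative u'(x) = 2*x + 1.
φ(x) = x(1−x), so φ'(x) = 1 - 2*x.
Note φ(0) = φ(1) = 0, so the boundary term u·φ vanishes.
LHS = ∫_0^1 u(x) φ'(x) dx = ∫_0^1 (-2*x^3 - x^2 + 5*x - 2) dx. Term by term:
  ∫_0^1 -2*x^3 dx = -1/2;  ∫_0^1 -x^2 dx = -1/3;  ∫_0^1 5*x dx = 5/2;
  ∫_0^1 -2 dx = -2.
Sum: -1/2 − 1/3 + 5/2 − 2 = -1/3.
So LHS = -1/3.
∫_0^1 v(x) φ(x) dx = ∫_0^1 (-2*x^3 - 2*x^2 + 4*x) dx. Term by term:
  ∫_0^1 -2*x^3 dx = -1/2;  ∫_0^1 -2*x^2 dx = -2/3;  ∫_0^1 4*x dx = 2.
Sum: -1/2 − 2/3 + 2 = 5/6.
So RHS = -∫_0^1 v(x) φ(x) dx = -5/6.
LHS − RHS = 1/2 ≠ 0, so the identity fails.
(For a valid weak derivative the identity must hold for EVERY test function, in particular this one. The failure shows v is NOT the weak derivative of u.)
Correct weak derivative would be u'(x) = 2*x + 1.


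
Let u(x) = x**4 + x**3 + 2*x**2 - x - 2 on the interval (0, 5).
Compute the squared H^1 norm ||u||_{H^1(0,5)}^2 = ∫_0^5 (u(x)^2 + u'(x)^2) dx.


||u||_{H^1}^2 = 23129225/36

The H^1 norm (squared) on an interval (0, L) is
  ||u||_{H^1}^2 = ∫_0^L u(x)^2 dx + ∫_0^L u'(x)^2 dx.
Compute u'(x) = 4*x**3 + 3*x**2 + 4*x - 1.
Then u(x)^2 = x**8 + 2*x**7 + 5*x**6 + 2*x**5 - 2*x**4 - 8*x**3 - 7*x**2 + 4*x + 4 and u'(x)^2 = 16*x**6 + 24*x**5 + 41*x**4 + 16*x**3 + 10*x**2 - 8*x + 1.
Integrate each monomial from 0 to 5 using ∫_0^5 c·x^n dx = c·5^(n+1)/(n+1):
  ∫_0^5 u(x)^2 dx = ∫_0^5 (x^8 + 2*x^7 + 5*x^6 + 2*x^5 - 2*x^4 - 8*x^3 - 7*x^2 + 4*x + 4) dx. Term by term:
    ∫_0^5 x^8 dx = 1953125/9;  ∫_0^5 2*x^7 dx = 390625/4;  ∫_0^5 5*x^6 dx = 390625/7;
    ∫_0^5 2*x^5 dx = 15625/3;  ∫_0^5 -2*x^4 dx = -1250;  ∫_0^5 -8*x^3 dx = -1250;
    ∫_0^5 -7*x^2 dx = -875/3;  ∫_0^5 4*x dx = 50;  ∫_0^5 4 dx = 20.
  Sum: 1953125/9 + 390625/4 + 390625/7 + 15625/3 − 1250 − 1250 − 875/3 + 50 + 20 = 93986015/252.
  ∫_0^5 u'(x)^2 dx = ∫_0^5 (16*x^6 + 24*x^5 + 41*x^4 + 16*x^3 + 10*x^2 - 8*x + 1) dx. Term by term:
    ∫_0^5 16*x^6 dx = 1250000/7;  ∫_0^5 24*x^5 dx = 62500;  ∫_0^5 41*x^4 dx = 25625;
    ∫_0^5 16*x^3 dx = 2500;  ∫_0^5 10*x^2 dx = 1250/3;  ∫_0^5 -8*x dx = -100;
    ∫_0^5 1 dx = 5.
  Sum: 1250000/7 + 62500 + 25625 + 2500 + 1250/3 − 100 + 5 = 5659880/21.
Adding: ||u||_{H^1}^2 = 93986015/252 + 5659880/21 = 23129225/36.


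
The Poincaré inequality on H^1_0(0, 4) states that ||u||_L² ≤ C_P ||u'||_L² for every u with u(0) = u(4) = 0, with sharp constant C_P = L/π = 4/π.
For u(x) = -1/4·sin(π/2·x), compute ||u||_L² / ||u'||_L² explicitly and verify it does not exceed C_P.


||u||_L² / ||u'||_L² = 2/π < C_P = 4/π.

u(x) = -1/4·sin(π/2·x), so u'(x) = -π*cos(π*x/2)/8.
Writing u(x) = A·sin(kπx/L) with A = -1/4 and k = 2, use ∫_0^L sin²(kπx/L) dx = L/2 and ∫_0^L cos²(kπx/L) dx = L/2.
u² = 1/16·sin²(π/2·x) and (u')² = π^2/64·cos²(π/2·x), and each of sin², cos² integrates to L/2 = 2 over (0, 4).
∫_0^4 u² dx = 1/8, so ||u||_L² = sqrt(2)/4.
∫_0^4 (u')² dx = π^2/32, so ||u'||_L² = sqrt(2)*π/8.
Ratio ||u||_L² / ||u'||_L² = 2/π.
Sharp Poincaré constant on H^1_0(0, 4) is C_P = L/π = 4/π, achieved by sin(π/4·x).
This is the k = 2 harmonic; the ratio L/(kπ) is strictly less than C_P = L/π, consistent with the sharp inequality ||u||_L² ≤ C_P ||u'||_L².


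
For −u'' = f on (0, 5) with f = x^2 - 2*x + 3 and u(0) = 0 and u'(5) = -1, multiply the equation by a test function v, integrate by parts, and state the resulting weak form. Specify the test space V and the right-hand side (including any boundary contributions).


V = {v ∈ H^1(0, 5) : v(0) = 0} (test functions vanish at x = 0 where u is specified); weak form: ∫_0^5 u'v' dx = ∫_0^5 (x^2 - 2*x + 3) v dx − v(5) for all v ∈ V.

Multiply both sides by a test function v and integrate from 0 to 5:
  ∫_0^5 −u''(x) v(x) dx = ∫_0^5 f(x) v(x) dx.
Integrate the LHS by parts once:
  ∫_0^5 −u'' v dx = −[u'(x) v(x)]_0^5 + ∫_0^5 u'(x) v'(x) dx.
Thus ∫_0^5 u'(x) v'(x) dx = ∫_0^5 f(x) v(x) dx + [u'(x) v(x)]_0^5.
Choose V so that boundary terms are either known or forced to vanish.
Mixed BC: u(0) = 0 (Dirichlet) and u'(5) = -1 (Neumann). Define V = {v ∈ H^1(0, 5) : v(0) = 0}. Then [u' v]_0^5 = u'(5)·v(5) − u'(0)·0 = − v(5).
Weak formulation: find u (satisfying any essential BC) such that ∫_0^5 u'(x) v'(x) dx = ∫_0^5 f v dx − v(5) for all v ∈ V (Dirichlet at 0 absorbed into V; Neumann datum at x = 5 contributes the boundary term).
Substituting f(x) = x^2 - 2*x + 3, the right-hand side is ∫_0^5 (x^2 - 2*x + 3) v dx − v(5).


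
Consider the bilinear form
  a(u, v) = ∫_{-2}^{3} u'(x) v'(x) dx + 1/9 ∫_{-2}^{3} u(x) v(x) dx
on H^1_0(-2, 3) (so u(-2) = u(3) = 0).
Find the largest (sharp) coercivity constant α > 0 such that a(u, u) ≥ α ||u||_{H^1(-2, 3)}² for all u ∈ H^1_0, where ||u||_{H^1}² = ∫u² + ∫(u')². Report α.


α = (25/9 + π^2)/(π^2 + 25)

Coercivity of a(·,·) on H^1_0(-2, 3) means a(u, u) ≥ α ||u||_{H^1}² for every u ∈ H^1_0.
The interval has length L = 5, and Poincaré/coercivity depend only on L. Here a(u, u) = ∫(u')² + (1/9)·∫u².
Here 0 < c = 1/9 < 1. The condition a(u,u) ≥ α||u||_{H^1}² reads (1−α)∫(u')² ≥ (α−c)∫u². Any admissible α is ≤ 1 (rapidly oscillating u have ∫u²/∫(u')² → 0), and α = 1 would force 0 ≥ (1−c)∫u², impossible since c < 1; so 1−α > 0. By the sharp Poincaré inequality on H^1_0 of an interval of length L, ∫(u')² ≥ (π/L)²∫u² with equality for the first sine mode sin(π(x−x₀)/L) (x₀ the left endpoint), so the inequality holds for all u iff (1−α)(π/L)² ≥ α − c, i.e. α ≤ ((π/L)² + c)/((π/L)² + 1) = (1 + c(L/π)²)/(1 + (L/π)²). With (π/L)² = π^2/25 and c = 1/9, the largest admissible constant is α = ((π/L)² + c)/((π/L)² + 1).
Simplifying, α = (25/9 + π^2)/(π^2 + 25).


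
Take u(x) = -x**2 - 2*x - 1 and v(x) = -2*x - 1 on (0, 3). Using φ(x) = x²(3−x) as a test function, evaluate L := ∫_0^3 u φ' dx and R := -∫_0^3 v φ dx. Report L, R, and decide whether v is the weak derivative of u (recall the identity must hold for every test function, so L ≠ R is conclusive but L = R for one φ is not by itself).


LHS = 189/5, RHS = 621/20. No, v is not the weak derivative of u.

u(x) = -x**2 - 2*x - 1, classical derivative u'(x) = -2*x - 2.
φ(x) = x²(3−x), so φ'(x) = 3*x*(2 - x).
Note φ(0) = φ(3) = 0, so the boundary term u·φ vanishes.
LHS = ∫_0^3 u(x) φ'(x) dx = ∫_0^3 (3*x^4 - 9*x^2 - 6*x) dx. Term by term:
  ∫_0^3 3*x^4 dx = 729/5;  ∫_0^3 -9*x^2 dx = -81;  ∫_0^3 -6*x dx = -27.
Sum: 729/5 − 81 − 27 = 189/5.
So LHS = 189/5.
∫_0^3 v(x) φ(x) dx = ∫_0^3 (2*x^4 - 5*x^3 - 3*x^2) dx. Term by term:
  ∫_0^3 2*x^4 dx = 486/5;  ∫_0^3 -5*x^3 dx = -405/4;  ∫_0^3 -3*x^2 dx = -27.
Sum: 486/5 − 405/4 − 27 = -621/20.
So RHS = -∫_0^3 v(x) φ(x) dx = 621/20.
LHS − RHS = 27/4 ≠ 0, so the identity fails.
(For a valid weak derivative the identity must hold for EVERY test function, in particular this one. The failure shows v is NOT the weak derivative of u.)
Correct weak derivative would be u'(x) = -2*x - 2.


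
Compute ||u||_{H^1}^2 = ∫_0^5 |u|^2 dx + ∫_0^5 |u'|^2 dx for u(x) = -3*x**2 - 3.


||u||_{H^1}^2 = 7920

The H^1 norm (squared) on an interval (0, L) is
  ||u||_{H^1}^2 = ∫_0^L u(x)^2 dx + ∫_0^L u'(x)^2 dx.
Compute u'(x) = -6*x.
Then u(x)^2 = 9*x**4 + 18*x**2 + 9 and u'(x)^2 = 36*x**2.
Integrate each monomial from 0 to 5 using ∫_0^5 c·x^n dx = c·5^(n+1)/(n+1):
  ∫_0^5 u(x)^2 dx = ∫_0^5 (9*x^4 + 18*x^2 + 9) dx. Term by term:
    ∫_0^5 9*x^4 dx = 5625;  ∫_0^5 18*x^2 dx = 750;  ∫_0^5 9 dx = 45.
  Sum: 5625 + 750 + 45 = 6420.
  ∫_0^5 u'(x)^2 dx = ∫_0^5 (36*x^2) dx. Term by term:
    ∫_0^5 36*x^2 dx = 1500.
Adding: ||u||_{H^1}^2 = 6420 + 1500 = 7920.


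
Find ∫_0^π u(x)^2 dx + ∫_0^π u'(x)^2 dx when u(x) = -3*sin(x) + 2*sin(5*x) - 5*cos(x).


||u||_{H^1(0,π)}^2 = 86*π

u'(x) = 5*sin(x) - 3*cos(x) + 10*cos(5*x).
Expand u² and (u')² and integrate term by term on (0, π), using: for integers n ≥ 1, ∫_0^π sin²(nx) dx = ∫_0^π cos²(nx) dx = π/2; for n ≠ n', ∫_0^π sin(nx)sin(n'x) dx = ∫_0^π cos(nx)cos(n'x) dx = 0; and by product-to-sum, ∫_0^π sin(nx)cos(n'x) dx = ½∫_0^π [sin((n+n')x) + sin((n−n')x)] dx, which is 0 when n+n' is even and 2n/(n²−n'²) when n+n' is odd (it need not vanish on (0, π)).
  u² squared terms: (-5)²·∫cos(x)² dx = 25·π/2 = 25*π/2;  (-3)²·∫sin(x)² dx = 9·π/2 = 9*π/2;  (2)²·∫sin(5x)² dx = 4·π/2 = 2*π.
  u² cross terms: 2·(-5)·(-3)·∫cos(x)·sin(x) dx = 30·(0) = 0;  2·(-5)·(2)·∫cos(x)·sin(5x) dx = -20·(0) = 0;  2·(-3)·(2)·∫sin(x)·sin(5x) dx = -12·(0) = 0.
  So ∫_0^π u² dx = 25*π/2 + 9*π/2 + 2*π + 0 + 0 + 0 = 19*π.
  (u')² squared terms: (-3)²·∫cos(x)² dx = 9·π/2 = 9*π/2;  (5)²·∫sin(x)² dx = 25·π/2 = 25*π/2;  (10)²·∫cos(5x)² dx = 100·π/2 = 50*π.
  (u')² cross terms: 2·(-3)·(5)·∫cos(x)·sin(x) dx = -30·(0) = 0;  2·(-3)·(10)·∫cos(x)·cos(5x) dx = -60·(0) = 0;  2·(5)·(10)·∫sin(x)·cos(5x) dx = 100·(0) = 0.
  So ∫_0^π (u')² dx = 9*π/2 + 25*π/2 + 50*π + 0 + 0 + 0 = 67*π.
||u||_{H^1}^2 = (19*π) + (67*π) = 86*π.


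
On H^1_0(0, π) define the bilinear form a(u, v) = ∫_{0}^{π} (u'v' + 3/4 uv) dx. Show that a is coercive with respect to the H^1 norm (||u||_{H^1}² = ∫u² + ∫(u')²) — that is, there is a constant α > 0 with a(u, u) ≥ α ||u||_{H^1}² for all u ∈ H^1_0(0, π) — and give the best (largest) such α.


α = 7/8

Coercivity of a(·,·) on H^1_0(0, π) means a(u, u) ≥ α ||u||_{H^1}² for every u ∈ H^1_0.
The interval has length L = π, and Poincaré/coercivity depend only on L. Here a(u, u) = ∫(u')² + (3/4)·∫u².
Here 0 < c = 3/4 < 1. The condition a(u,u) ≥ α||u||_{H^1}² reads (1−α)∫(u')² ≥ (α−c)∫u². Any admissible α is ≤ 1 (rapidly oscillating u have ∫u²/∫(u')² → 0), and α = 1 would force 0 ≥ (1−c)∫u², impossible since c < 1; so 1−α > 0. By the sharp Poincaré inequality on H^1_0 of an interval of length L, ∫(u')² ≥ (π/L)²∫u² with equality for the first sine mode sin(π(x−x₀)/L) (x₀ the left endpoint), so the inequality holds for all u iff (1−α)(π/L)² ≥ α − c, i.e. α ≤ ((π/L)² + c)/((π/L)² + 1) = (1 + c(L/π)²)/(1 + (L/π)²). With (π/L)² = 1 and c = 3/4, the largest admissible constant is α = ((π/L)² + c)/((π/L)² + 1).
Simplifying, α = 7/8.


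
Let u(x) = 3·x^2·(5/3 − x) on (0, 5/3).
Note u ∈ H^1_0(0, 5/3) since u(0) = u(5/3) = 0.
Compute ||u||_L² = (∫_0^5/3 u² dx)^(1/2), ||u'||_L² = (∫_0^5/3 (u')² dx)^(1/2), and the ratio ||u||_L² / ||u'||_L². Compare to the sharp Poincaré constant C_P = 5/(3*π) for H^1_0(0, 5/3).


||u||_L² / ||u'||_L² = 5*sqrt(14)/42 < C_P = 5/(3*π).

u(x) = 3·x^2·(5/3 − x), so u'(x) = x*(10 - 9*x).
u(x) = 3·x^2·(5/3 − x) vanishes at x = 0 and x = 5/3, so u ∈ H^1_0(0, 5/3). Differentiate via the product rule and integrate the resulting polynomials term by term.
  ∫_0^5/3 u² dx = ∫_0^5/3 (9*x^6 - 30*x^5 + 25*x^4) dx. Term by term:
    ∫_0^5/3 9*x^6 dx = 78125/1701;  ∫_0^5/3 -30*x^5 dx = -78125/729;  ∫_0^5/3 25*x^4 dx = 15625/243.
  Sum: 78125/1701 − 78125/729 + 15625/243 = 15625/5103.
  ∫_0^5/3 (u')² dx = ∫_0^5/3 (81*x^4 - 180*x^3 + 100*x^2) dx. Term by term:
    ∫_0^5/3 81*x^4 dx = 625/3;  ∫_0^5/3 -180*x^3 dx = -3125/9;  ∫_0^5/3 100*x^2 dx = 12500/81.
  Sum: 625/3 − 3125/9 + 12500/81 = 1250/81.
∫_0^5/3 u² dx = 15625/5103, so ||u||_L² = 125*sqrt(7)/189.
∫_0^5/3 (u')² dx = 1250/81, so ||u'||_L² = 25*sqrt(2)/9.
Ratio ||u||_L² / ||u'||_L² = 5*sqrt(14)/42.
Sharp Poincaré constant on H^1_0(0, 5/3) is C_P = L/π = 5/(3*π), achieved by sin(3*π/5·x).
A polynomial bump cannot attain the sharp Poincaré constant (only the first sine eigenfunction does), so the ratio is strictly less than C_P, consistent with ||u||_L² ≤ C_P ||u'||_L².


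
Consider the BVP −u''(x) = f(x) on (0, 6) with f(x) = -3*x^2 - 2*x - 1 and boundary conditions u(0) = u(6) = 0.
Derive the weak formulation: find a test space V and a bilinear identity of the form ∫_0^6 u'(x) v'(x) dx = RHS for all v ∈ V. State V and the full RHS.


V = H^1_0(0, 6) (so v(0) = v(6) = 0); weak form: ∫_0^6 u'v' dx = ∫_0^6 (-3*x^2 - 2*x - 1) v dx for all v ∈ V.

Multiply both sides by a test function v and integrate from 0 to 6:
  ∫_0^6 −u''(x) v(x) dx = ∫_0^6 f(x) v(x) dx.
Integrate the LHS by parts once:
  ∫_0^6 −u'' v dx = −[u'(x) v(x)]_0^6 + ∫_0^6 u'(x) v'(x) dx.
Thus ∫_0^6 u'(x) v'(x) dx = ∫_0^6 f(x) v(x) dx + [u'(x) v(x)]_0^6.
Choose V so that boundary terms are either known or forced to vanish.
u is Dirichlet: u(0) = u(6) = 0. Let V = H^1_0(0, 6); then v(0) = v(6) = 0, and [u' v]_0^6 = 0.
Weak formulation: find u (satisfying any essential BC) such that ∫_0^6 u'(x) v'(x) dx = ∫_0^6 f v dx for all v ∈ V.
Substituting f(x) = -3*x^2 - 2*x - 1, the right-hand side is ∫_0^6 (-3*x^2 - 2*x - 1) v dx.


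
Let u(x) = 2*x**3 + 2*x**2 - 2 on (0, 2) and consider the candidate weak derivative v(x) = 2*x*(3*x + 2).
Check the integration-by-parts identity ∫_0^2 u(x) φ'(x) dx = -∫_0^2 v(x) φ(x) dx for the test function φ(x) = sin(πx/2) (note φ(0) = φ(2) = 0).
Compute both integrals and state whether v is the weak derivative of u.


LHS = -64/π + 192/π^3, RHS = -64/π + 192/π^3. Yes, v = u' weakly.

u(x) = 2*x**3 + 2*x**2 - 2, classical derivative u'(x) = 6*x**2 + 4*x.
φ(x) = sin(πx/2), so φ'(x) = π*cos(π*x/2)/2.
Note φ(0) = φ(2) = 0, so the boundary term u·φ vanishes.
LHS = ∫_0^2 u(x) φ'(x) dx = ∫_0^2 (π*x^3*cos(π*x/2) + π*x^2*cos(π*x/2) - π*cos(π*x/2)) dx. Term by term:
  ∫_0^2 -π*cos(π*x/2) dx = 0;  ∫_0^2 π*x^2*cos(π*x/2) dx = -16/π;  ∫_0^2 π*x^3*cos(π*x/2) dx = -48/π + 192/π^3.
Sum: 0 − 16/π + -48/π + 192/π^3 = -64/π + 192/π^3.
So LHS = -64/π + 192/π^3.
∫_0^2 v(x) φ(x) dx = ∫_0^2 (6*x^2*sin(π*x/2) + 4*x*sin(π*x/2)) dx. Term by term:
  ∫_0^2 4*x*sin(π*x/2) dx = 16/π;  ∫_0^2 6*x^2*sin(π*x/2) dx = -192/π^3 + 48/π.
Sum: 16/π + -192/π^3 + 48/π = -192/π^3 + 64/π.
So RHS = -∫_0^2 v(x) φ(x) dx = -64/π + 192/π^3.
LHS = RHS, so the identity holds for this test φ.
Moreover u is smooth here and v(x) = u'(x) = 6*x**2 + 4*x pointwise, so the identity holds for every test function. Hence v is the weak derivative of u.


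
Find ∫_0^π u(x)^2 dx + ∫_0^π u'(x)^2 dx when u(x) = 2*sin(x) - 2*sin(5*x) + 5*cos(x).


||u||_{H^1(0,π)}^2 = 81*π

u'(x) = -5*sin(x) + 2*cos(x) - 10*cos(5*x).
Expand u² and (u')² and integrate term by term on (0, π), using: for integers n ≥ 1, ∫_0^π sin²(nx) dx = ∫_0^π cos²(nx) dx = π/2; for n ≠ n', ∫_0^π sin(nx)sin(n'x) dx = ∫_0^π cos(nx)cos(n'x) dx = 0; and by product-to-sum, ∫_0^π sin(nx)cos(n'x) dx = ½∫_0^π [sin((n+n')x) + sin((n−n')x)] dx, which is 0 when n+n' is even and 2n/(n²−n'²) when n+n' is odd (it need not vanish on (0, π)).
  u² squared terms: (-2)²·∫sin(5x)² dx = 4·π/2 = 2*π;  (2)²·∫sin(x)² dx = 4·π/2 = 2*π;  (5)²·∫cos(x)² dx = 25·π/2 = 25*π/2.
  u² cross terms: 2·(-2)·(2)·∫sin(5x)·sin(x) dx = -8·(0) = 0;  2·(-2)·(5)·∫sin(5x)·cos(x) dx = -20·(0) = 0;  2·(2)·(5)·∫sin(x)·cos(x) dx = 20·(0) = 0.
  So ∫_0^π u² dx = 2*π + 2*π + 25*π/2 + 0 + 0 + 0 = 33*π/2.
  (u')² squared terms: (-10)²·∫cos(5x)² dx = 100·π/2 = 50*π;  (-5)²·∫sin(x)² dx = 25·π/2 = 25*π/2;  (2)²·∫cos(x)² dx = 4·π/2 = 2*π.
  (u')² cross terms: 2·(-10)·(-5)·∫cos(5x)·sin(x) dx = 100·(0) = 0;  2·(-10)·(2)·∫cos(5x)·cos(x) dx = -40·(0) = 0;  2·(-5)·(2)·∫sin(x)·cos(x) dx = -20·(0) = 0.
  So ∫_0^π (u')² dx = 50*π + 25*π/2 + 2*π + 0 + 0 + 0 = 129*π/2.
||u||_{H^1}^2 = (33*π/2) + (129*π/2) = 81*π.
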